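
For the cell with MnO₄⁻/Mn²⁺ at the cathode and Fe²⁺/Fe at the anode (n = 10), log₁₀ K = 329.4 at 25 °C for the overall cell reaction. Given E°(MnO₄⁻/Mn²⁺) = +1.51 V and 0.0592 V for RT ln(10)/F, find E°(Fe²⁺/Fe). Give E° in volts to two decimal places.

-0.44 V

E°cell = (0.0592/n)·log K = (0.0592/10)(329.4) = +1.950 V.
Since MnO₄⁻/Mn²⁺ is the cathode and Fe²⁺/Fe the anode, E°cell = E°(MnO₄⁻/Mn²⁺) − E°(Fe²⁺/Fe).
So E°(Fe²⁺/Fe) = E°(MnO₄⁻/Mn²⁺) − E°cell = (+1.51) − (+1.950) = -0.44 V.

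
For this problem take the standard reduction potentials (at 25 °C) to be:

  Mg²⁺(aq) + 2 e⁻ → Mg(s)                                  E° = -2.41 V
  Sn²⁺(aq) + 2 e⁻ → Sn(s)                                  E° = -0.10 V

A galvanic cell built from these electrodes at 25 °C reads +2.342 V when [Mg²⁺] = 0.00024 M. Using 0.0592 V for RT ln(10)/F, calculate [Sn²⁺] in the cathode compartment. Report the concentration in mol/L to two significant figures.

Sn²⁺/Sn is the cathode, Mg²⁺/Mg the anode: E°cell = +2.31 V, n = 2.
Overall reaction: Sn²⁺(aq) + Mg(s) → Sn(s) + Mg²⁺(aq); Q = [Mg²⁺]^1/[Sn²⁺]^1.
From E = E° − (0.0592/n) log Q: log Q = (E° − E)·n/0.0592 = (+2.31 − (+2.342))·2/0.0592 = -1.0811.
So 1·log[Sn²⁺] = 1·log(0.00024) − log Q = -3.6198 − (-1.0811) = -2.5387; [Sn²⁺] = 10^(-2.5387) ≈ 0.0029 M.

0.0029 M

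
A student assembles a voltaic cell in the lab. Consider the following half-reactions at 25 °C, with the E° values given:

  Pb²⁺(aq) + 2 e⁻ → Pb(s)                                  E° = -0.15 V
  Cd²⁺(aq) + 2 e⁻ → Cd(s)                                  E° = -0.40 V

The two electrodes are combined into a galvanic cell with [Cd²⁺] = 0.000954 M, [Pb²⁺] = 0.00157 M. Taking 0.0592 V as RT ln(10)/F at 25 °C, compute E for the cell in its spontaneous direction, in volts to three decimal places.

+0.256 V

Pb²⁺/Pb is the cathode (higher E°), Cd²⁺/Cd the anode: E°cell = -0.15 − (-0.40) = +0.25 V, n = 2.
Overall: Pb²⁺(aq) + Cd(s) → Pb(s) + Cd²⁺(aq)
Q = [Cd²⁺] / ([Pb²⁺]); log Q = -0.216.
E = E° − (0.0592/n) log Q = +0.25 − (0.0592/2)(-0.216) = +0.256 V.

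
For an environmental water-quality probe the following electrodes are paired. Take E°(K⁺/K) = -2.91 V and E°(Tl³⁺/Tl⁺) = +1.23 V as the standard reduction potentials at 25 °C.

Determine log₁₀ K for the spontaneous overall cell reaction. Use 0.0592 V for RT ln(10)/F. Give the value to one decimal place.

139.9

Cathode: Tl³⁺/Tl⁺; anode: K⁺/K. E°cell = +4.14 V, n = 2.
log K = nE°cell / 0.0592 = (2)(+4.14) / 0.0592 = 139.9.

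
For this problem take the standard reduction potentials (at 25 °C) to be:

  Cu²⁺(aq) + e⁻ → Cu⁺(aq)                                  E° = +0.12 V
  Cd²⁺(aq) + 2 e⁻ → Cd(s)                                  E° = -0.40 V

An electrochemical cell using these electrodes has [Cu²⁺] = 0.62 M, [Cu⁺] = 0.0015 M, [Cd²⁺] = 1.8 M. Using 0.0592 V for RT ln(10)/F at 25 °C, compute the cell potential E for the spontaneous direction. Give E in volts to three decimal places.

+0.667 V

Cu²⁺/Cu⁺ is the cathode (higher E°), Cd²⁺/Cd the anode: E°cell = +0.12 − (-0.40) = +0.52 V, n = 2.
Overall: 2 Cu²⁺(aq) + Cd(s) → 2 Cu⁺(aq) + Cd²⁺(aq)
Q = [Cu⁺]^2·[Cd²⁺] / ([Cu²⁺]^2); log Q = -4.977.
E = E° − (0.0592/n) log Q = +0.52 − (0.0592/2)(-4.977) = +0.667 V.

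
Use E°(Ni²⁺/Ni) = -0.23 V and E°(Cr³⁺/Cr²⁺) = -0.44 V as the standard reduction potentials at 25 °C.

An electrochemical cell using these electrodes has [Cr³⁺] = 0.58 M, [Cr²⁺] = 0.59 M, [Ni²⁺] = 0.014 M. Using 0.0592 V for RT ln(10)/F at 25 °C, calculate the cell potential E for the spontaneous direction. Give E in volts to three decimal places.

Ni²⁺/Ni is the cathode (higher E°), Cr³⁺/Cr²⁺ the anode: E°cell = -0.23 − (-0.44) = +0.21 V, n = 2.
Overall: Ni²⁺(aq) + 2 Cr²⁺(aq) → Ni(s) + 2 Cr³⁺(aq)
Q = [Cr³⁺]^2 / ([Ni²⁺]·[Cr²⁺]^2); log Q = 1.839.
E = E° − (0.0592/n) log Q = +0.21 − (0.0592/2)(1.839) = +0.156 V.

+0.156 V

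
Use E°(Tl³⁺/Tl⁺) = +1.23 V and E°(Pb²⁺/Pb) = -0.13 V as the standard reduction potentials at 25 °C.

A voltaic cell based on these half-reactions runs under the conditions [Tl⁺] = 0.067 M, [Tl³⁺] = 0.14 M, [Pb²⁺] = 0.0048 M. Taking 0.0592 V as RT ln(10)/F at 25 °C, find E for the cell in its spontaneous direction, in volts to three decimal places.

Tl³⁺/Tl⁺ is the cathode (higher E°), Pb²⁺/Pb the anode: E°cell = +1.23 − (-0.13) = +1.36 V, n = 2.
Overall: Tl³⁺(aq) + Pb(s) → Tl⁺(aq) + Pb²⁺(aq)
Q = [Tl⁺]·[Pb²⁺] / ([Tl³⁺]); log Q = -2.639.
E = E° − (0.0592/n) log Q = +1.36 − (0.0592/2)(-2.639) = +1.438 V.

+1.438 V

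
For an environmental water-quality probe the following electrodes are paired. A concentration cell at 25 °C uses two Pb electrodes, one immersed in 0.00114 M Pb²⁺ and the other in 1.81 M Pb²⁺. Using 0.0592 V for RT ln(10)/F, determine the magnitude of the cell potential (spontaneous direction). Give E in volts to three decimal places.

+0.095 V

For a concentration cell E°cell = 0. The 1.81 M side is the cathode (reduction is favoured where [Pb²⁺] is higher).
With n = 2, E = −(0.0592/2) log([Pb²⁺]ₐₙ/[Pb²⁺]꜀ₐₜ) = −(0.0592/2) log(0.00114/1.81) = −(0.0592/2)(-3.201) = +0.095 V.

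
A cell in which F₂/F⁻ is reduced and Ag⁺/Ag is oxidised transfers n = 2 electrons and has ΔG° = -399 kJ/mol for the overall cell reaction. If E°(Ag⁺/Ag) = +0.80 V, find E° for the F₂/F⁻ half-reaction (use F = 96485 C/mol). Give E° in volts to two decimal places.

+2.87 V

E°cell = −ΔG°/(nF) = −(-399×10³)/((2)(96485)) = +2.068 V.
Since F₂/F⁻ is the cathode and Ag⁺/Ag the anode, E°cell = E°(F₂/F⁻) − E°(Ag⁺/Ag).
So E°(F₂/F⁻) = E°cell + E°(Ag⁺/Ag) = +2.068 + (+0.80) = +2.87 V.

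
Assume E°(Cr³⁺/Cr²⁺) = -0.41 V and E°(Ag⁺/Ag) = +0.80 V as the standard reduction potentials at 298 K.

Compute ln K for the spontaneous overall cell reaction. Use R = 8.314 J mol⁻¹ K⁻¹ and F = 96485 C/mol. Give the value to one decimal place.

Cathode: Ag⁺/Ag; anode: Cr³⁺/Cr²⁺. E°cell = (+0.80) − (-0.41) = +1.21 V, with n = 1.
ΔG° = −nFE° = −RT ln K, so ln K = nFE°/(RT) = (1)(96485)(+1.21) / ((8.314)(298)) = 47.121.

47.1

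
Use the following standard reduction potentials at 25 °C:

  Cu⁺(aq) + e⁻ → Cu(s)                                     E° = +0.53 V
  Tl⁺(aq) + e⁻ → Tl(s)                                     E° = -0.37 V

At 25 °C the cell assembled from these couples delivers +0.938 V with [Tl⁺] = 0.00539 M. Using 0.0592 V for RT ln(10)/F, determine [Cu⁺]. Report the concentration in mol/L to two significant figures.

Cu⁺/Cu is the cathode, Tl⁺/Tl the anode: E°cell = +0.90 V, n = 1.
Overall reaction: Cu⁺(aq) + Tl(s) → Cu(s) + Tl⁺(aq); Q = [Tl⁺]^1/[Cu⁺]^1.
From E = E° − (0.0592/n) log Q: log Q = (E° − E)·n/0.0592 = (+0.90 − (+0.938))·1/0.0592 = -0.6419.
So 1·log[Cu⁺] = 1·log(0.00539) − log Q = -2.2684 − (-0.6419) = -1.6265; [Cu⁺] = 10^(-1.6265) ≈ 0.024 M.

0.024 M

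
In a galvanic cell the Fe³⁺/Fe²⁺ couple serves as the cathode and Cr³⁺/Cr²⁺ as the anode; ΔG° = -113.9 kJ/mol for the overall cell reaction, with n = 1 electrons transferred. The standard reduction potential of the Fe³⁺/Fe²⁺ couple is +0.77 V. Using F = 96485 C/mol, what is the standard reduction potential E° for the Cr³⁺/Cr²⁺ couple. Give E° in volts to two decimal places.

-0.41 V

E°cell = −ΔG°/(nF) = −(-113.9×10³)/((1)(96485)) = +1.180 V.
Since Fe³⁺/Fe²⁺ is the cathode and Cr³⁺/Cr²⁺ the anode, E°cell = E°(Fe³⁺/Fe²⁺) − E°(Cr³⁺/Cr²⁺).
So E°(Cr³⁺/Cr²⁺) = E°(Fe³⁺/Fe²⁺) − E°cell = (+0.77) − (+1.180) = -0.41 V.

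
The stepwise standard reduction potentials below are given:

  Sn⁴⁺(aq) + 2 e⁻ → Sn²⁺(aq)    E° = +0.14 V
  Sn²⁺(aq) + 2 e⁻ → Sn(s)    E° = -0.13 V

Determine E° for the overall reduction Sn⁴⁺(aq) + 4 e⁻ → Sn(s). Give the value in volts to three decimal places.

Standard free energies of sequential steps add: ΔG°₃ = ΔG°₁ + ΔG°₂, so n₃E°₃ = n₁E°₁ + n₂E°₂.
E°₃ = (2×+0.14 + 2×-0.13) / 4 = (+0.020) / 4 = +0.005 V.

+0.005 V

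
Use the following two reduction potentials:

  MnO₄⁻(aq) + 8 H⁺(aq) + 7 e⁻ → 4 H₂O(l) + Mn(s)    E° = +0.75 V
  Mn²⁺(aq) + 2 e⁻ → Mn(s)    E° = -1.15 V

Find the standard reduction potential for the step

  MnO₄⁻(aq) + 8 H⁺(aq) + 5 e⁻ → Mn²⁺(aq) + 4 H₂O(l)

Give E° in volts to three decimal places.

+1.510 V

Sequential free energies add, so n₃E°₃ = n₁E°₁ + n₂E°₂.
With n₃ = 7, and the known step contributing 2×(-1.15) V, the unknown satisfies 5·E° = 7×(+0.75) − 2×(-1.15) = +7.550.
E° = +7.550 / 5 = +1.510 V.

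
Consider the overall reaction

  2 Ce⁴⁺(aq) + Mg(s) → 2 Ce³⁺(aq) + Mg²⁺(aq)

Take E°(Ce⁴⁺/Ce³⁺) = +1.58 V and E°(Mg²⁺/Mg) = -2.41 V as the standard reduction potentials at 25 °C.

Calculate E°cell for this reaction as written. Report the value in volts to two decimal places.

+3.99 V

The Ce⁴⁺/Ce³⁺ couple has the higher reduction potential, so it is the cathode; Mg²⁺/Mg is oxidised at the anode.
E°cell = E°(cathode) − E°(anode) = (+1.58) − (-2.41) = +3.99 V.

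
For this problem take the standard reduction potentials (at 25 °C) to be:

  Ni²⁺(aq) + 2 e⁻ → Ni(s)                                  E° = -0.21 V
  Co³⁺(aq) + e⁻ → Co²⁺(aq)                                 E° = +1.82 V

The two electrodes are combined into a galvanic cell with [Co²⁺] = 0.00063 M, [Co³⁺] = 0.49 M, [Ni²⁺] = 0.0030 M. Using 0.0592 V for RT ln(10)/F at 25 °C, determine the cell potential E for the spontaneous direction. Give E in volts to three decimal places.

Co³⁺/Co²⁺ is the cathode (higher E°), Ni²⁺/Ni the anode: E°cell = +1.82 − (-0.21) = +2.03 V, n = 2.
Overall: 2 Co³⁺(aq) + Ni(s) → 2 Co²⁺(aq) + Ni²⁺(aq)
Q = [Co²⁺]^2·[Ni²⁺] / ([Co³⁺]^2); log Q = -8.305.
E = E° − (0.0592/n) log Q = +2.03 − (0.0592/2)(-8.305) = +2.276 V.

+2.276 V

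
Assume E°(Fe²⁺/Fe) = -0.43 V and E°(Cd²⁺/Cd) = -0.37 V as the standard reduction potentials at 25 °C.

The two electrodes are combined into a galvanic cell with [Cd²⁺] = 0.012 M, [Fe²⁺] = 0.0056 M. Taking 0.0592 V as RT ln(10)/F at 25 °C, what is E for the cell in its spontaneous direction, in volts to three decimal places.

+0.070 V

Cd²⁺/Cd is the cathode (higher E°), Fe²⁺/Fe the anode: E°cell = -0.37 − (-0.43) = +0.06 V, n = 2.
Overall: Cd²⁺(aq) + Fe(s) → Cd(s) + Fe²⁺(aq)
Q = [Fe²⁺] / ([Cd²⁺]); log Q = -0.331.
E = E° − (0.0592/n) log Q = +0.06 − (0.0592/2)(-0.331) = +0.070 V.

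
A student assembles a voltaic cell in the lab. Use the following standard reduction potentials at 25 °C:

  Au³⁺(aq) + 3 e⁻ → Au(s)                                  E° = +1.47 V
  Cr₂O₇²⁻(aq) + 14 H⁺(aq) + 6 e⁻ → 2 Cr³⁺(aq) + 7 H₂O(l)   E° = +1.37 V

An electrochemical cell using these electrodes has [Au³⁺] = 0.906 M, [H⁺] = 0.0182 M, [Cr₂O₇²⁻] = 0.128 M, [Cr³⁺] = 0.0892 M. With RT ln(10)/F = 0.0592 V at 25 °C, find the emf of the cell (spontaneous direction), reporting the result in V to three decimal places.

Au³⁺/Au is the cathode (higher E°), Cr₂O₇²⁻/Cr³⁺ the anode: E°cell = +1.47 − (+1.37) = +0.10 V, n = 6.
Overall: 2 Au³⁺(aq) + 2 Cr³⁺(aq) + 7 H₂O(l) → 2 Au(s) + Cr₂O₇²⁻(aq) + 14 H⁺(aq)
Q = [Cr₂O₇²⁻]·[H⁺]^14 / ([Au³⁺]^2·[Cr³⁺]^2); log Q = -23.067.
E = E° − (0.0592/n) log Q = +0.10 − (0.0592/6)(-23.067) = +0.328 V.

+0.328 V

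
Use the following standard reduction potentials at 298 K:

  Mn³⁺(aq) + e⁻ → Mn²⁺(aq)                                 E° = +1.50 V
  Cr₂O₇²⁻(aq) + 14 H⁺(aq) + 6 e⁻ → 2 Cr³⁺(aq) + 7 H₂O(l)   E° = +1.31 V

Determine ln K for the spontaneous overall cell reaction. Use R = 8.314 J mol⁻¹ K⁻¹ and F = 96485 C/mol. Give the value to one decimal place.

44.4

Cathode: Mn³⁺/Mn²⁺; anode: Cr₂O₇²⁻/Cr³⁺. E°cell = (+1.50) − (+1.31) = +0.19 V, with n = 6.
ΔG° = −nFE° = −RT ln K, so ln K = nFE°/(RT) = (6)(96485)(+0.19) / ((8.314)(298)) = 44.395.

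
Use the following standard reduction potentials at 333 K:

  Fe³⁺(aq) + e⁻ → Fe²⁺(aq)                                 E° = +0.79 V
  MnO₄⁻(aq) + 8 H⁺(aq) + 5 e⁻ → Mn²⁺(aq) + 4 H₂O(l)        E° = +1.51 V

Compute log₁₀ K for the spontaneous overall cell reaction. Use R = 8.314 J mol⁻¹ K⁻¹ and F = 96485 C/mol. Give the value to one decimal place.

54.5

Cathode: MnO₄⁻/Mn²⁺; anode: Fe³⁺/Fe²⁺. E°cell = (+1.51) − (+0.79) = +0.72 V, with n = 5.
ΔG° = −nFE° = −RT ln K, so ln K = nFE°/(RT) = (5)(96485)(+0.72) / ((8.314)(333)) = 125.461.
log₁₀ K = 125.461 / ln 10 = 54.5.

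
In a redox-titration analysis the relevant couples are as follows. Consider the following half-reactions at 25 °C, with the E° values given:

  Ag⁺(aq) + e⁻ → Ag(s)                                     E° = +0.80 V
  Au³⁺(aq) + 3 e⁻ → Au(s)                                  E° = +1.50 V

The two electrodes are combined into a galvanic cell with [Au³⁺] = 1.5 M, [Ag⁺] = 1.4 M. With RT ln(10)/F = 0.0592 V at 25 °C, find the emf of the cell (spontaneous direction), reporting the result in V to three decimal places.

Au³⁺/Au is the cathode (higher E°), Ag⁺/Ag the anode: E°cell = +1.50 − (+0.80) = +0.70 V, n = 3.
Overall: Au³⁺(aq) + 3 Ag(s) → Au(s) + 3 Ag⁺(aq)
Q = [Ag⁺]^3 / ([Au³⁺]); log Q = 0.262.
E = E° − (0.0592/n) log Q = +0.70 − (0.0592/3)(0.262) = +0.695 V.

+0.695 V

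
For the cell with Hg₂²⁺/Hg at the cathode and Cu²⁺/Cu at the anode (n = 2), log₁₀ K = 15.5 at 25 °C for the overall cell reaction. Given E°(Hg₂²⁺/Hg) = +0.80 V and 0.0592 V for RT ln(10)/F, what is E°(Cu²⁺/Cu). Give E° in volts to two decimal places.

E°cell = (0.0592/n)·log K = (0.0592/2)(15.5) = +0.459 V.
Since Hg₂²⁺/Hg is the cathode and Cu²⁺/Cu the anode, E°cell = E°(Hg₂²⁺/Hg) − E°(Cu²⁺/Cu).
So E°(Cu²⁺/Cu) = E°(Hg₂²⁺/Hg) − E°cell = (+0.80) − (+0.459) = +0.34 V.

+0.34 V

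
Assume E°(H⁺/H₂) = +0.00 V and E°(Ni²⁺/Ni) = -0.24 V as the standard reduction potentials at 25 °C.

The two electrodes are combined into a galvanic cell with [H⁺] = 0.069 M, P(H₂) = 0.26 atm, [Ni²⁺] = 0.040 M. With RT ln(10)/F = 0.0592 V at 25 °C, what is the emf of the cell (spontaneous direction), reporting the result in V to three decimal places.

+0.230 V

H⁺/H₂ is the cathode (higher E°), Ni²⁺/Ni the anode: E°cell = +0.00 − (-0.24) = +0.24 V, n = 2.
Overall: 2 H⁺(aq) + Ni(s) → H₂(g) + Ni²⁺(aq)
Q = P(H₂)·[Ni²⁺] / ([H⁺]^2); log Q = 0.339.
E = E° − (0.0592/n) log Q = +0.24 − (0.0592/2)(0.339) = +0.230 V.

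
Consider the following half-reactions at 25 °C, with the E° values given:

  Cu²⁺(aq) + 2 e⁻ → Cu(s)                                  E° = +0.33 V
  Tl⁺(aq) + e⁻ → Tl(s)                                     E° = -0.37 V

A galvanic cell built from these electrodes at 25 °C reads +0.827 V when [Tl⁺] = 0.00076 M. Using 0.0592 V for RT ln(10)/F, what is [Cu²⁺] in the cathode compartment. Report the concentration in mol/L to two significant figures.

Cu²⁺/Cu is the cathode, Tl⁺/Tl the anode: E°cell = +0.70 V, n = 2.
Overall reaction: Cu²⁺(aq) + 2 Tl(s) → Cu(s) + 2 Tl⁺(aq); Q = [Tl⁺]^2/[Cu²⁺]^1.
From E = E° − (0.0592/n) log Q: log Q = (E° − E)·n/0.0592 = (+0.70 − (+0.827))·2/0.0592 = -4.2905.
So 1·log[Cu²⁺] = 2·log(0.00076) − log Q = -6.2384 − (-4.2905) = -1.9479; [Cu²⁺] = 10^(-1.9479) ≈ 0.011 M.

0.011 M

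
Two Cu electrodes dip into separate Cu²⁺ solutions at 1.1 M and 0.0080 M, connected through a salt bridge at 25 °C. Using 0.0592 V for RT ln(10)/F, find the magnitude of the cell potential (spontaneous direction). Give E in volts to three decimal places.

+0.063 V

For a concentration cell E°cell = 0. The 1.1 M side is the cathode (reduction is favoured where [Cu²⁺] is higher).
With n = 2, E = −(0.0592/2) log([Cu²⁺]ₐₙ/[Cu²⁺]꜀ₐₜ) = −(0.0592/2) log(0.008/1.1) = −(0.0592/2)(-2.138) = +0.063 V.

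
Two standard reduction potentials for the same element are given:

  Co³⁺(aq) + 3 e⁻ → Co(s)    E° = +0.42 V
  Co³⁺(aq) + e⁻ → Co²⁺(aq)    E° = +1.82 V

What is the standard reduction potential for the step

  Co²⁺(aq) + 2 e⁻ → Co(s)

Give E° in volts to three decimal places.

Sequential free energies add, so n₃E°₃ = n₁E°₁ + n₂E°₂.
With n₃ = 3, and the known step contributing 1×(+1.82) V, the unknown satisfies 2·E° = 3×(+0.42) − 1×(+1.82) = -0.560.
E° = -0.560 / 2 = -0.280 V.

-0.280 V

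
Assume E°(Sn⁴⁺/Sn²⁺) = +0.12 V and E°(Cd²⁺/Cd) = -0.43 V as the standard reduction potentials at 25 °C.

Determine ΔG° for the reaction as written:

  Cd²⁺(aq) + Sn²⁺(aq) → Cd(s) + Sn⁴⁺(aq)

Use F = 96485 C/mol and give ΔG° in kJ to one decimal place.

+106.1 kJ

As written, Cd²⁺/Cd is reduced (cathode) and Sn⁴⁺/Sn²⁺ is oxidised (anode), so E°cell = (-0.43) − (+0.12) = -0.55 V.
Balancing electrons gives n = 2.
ΔG° = −nFE° = −(2)(96485)(-0.55) = 106,134 J = +106.1 kJ.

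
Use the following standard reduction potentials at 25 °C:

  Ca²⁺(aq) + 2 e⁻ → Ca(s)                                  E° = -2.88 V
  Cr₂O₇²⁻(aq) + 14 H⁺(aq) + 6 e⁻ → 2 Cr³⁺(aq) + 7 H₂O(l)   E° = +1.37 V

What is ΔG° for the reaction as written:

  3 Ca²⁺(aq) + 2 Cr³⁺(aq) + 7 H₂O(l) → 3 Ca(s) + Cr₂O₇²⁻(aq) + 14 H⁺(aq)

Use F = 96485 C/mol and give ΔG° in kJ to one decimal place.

+2460.4 kJ

As written, Ca²⁺/Ca is reduced (cathode) and Cr₂O₇²⁻/Cr³⁺ is oxidised (anode), so E°cell = (-2.88) − (+1.37) = -4.25 V.
Balancing electrons gives n = 6.
ΔG° = −nFE° = −(6)(96485)(-4.25) = 2,460,368 J = +2460.4 kJ.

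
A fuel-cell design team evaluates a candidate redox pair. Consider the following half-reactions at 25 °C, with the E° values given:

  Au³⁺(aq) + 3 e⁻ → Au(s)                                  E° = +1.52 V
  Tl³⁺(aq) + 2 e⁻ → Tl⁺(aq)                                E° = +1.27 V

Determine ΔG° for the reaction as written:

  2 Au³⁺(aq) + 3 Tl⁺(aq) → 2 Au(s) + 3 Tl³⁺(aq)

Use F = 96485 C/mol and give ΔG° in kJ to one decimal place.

As written, Au³⁺/Au is reduced (cathode) and Tl³⁺/Tl⁺ is oxidised (anode), so E°cell = (+1.52) − (+1.27) = +0.25 V.
Balancing electrons gives n = 6.
ΔG° = −nFE° = −(6)(96485)(+0.25) = -144,728 J = -144.7 kJ.

-144.7 kJ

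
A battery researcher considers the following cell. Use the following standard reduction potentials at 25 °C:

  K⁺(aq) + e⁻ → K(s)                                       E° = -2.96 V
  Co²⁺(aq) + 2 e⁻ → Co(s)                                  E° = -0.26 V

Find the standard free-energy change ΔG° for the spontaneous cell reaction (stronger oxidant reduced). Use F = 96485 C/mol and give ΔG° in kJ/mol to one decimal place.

Co²⁺/Co (E° = -0.26 V) is the cathode; K⁺/K (E° = -2.96 V) is the anode, so E°cell = +2.70 V.
Balancing electrons gives n = 2 (lcm of 2 and 1).
ΔG° = −nFE° = −(2)(96485)(+2.70) = -521,019 J = -521.0 kJ/mol.

-521.0 kJ/mol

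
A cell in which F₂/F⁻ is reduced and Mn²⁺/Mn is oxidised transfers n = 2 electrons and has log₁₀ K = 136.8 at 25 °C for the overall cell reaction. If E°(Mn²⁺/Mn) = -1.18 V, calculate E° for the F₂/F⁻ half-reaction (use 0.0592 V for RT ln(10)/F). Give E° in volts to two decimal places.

E°cell = (0.0592/n)·log K = (0.0592/2)(136.8) = +4.049 V.
Since F₂/F⁻ is the cathode and Mn²⁺/Mn the anode, E°cell = E°(F₂/F⁻) − E°(Mn²⁺/Mn).
So E°(F₂/F⁻) = E°cell + E°(Mn²⁺/Mn) = +4.049 + (-1.18) = +2.87 V.

+2.87 V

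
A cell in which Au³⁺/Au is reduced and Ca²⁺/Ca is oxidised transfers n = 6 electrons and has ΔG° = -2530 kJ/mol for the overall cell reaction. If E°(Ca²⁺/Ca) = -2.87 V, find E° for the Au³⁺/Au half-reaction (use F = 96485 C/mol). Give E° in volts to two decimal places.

E°cell = −ΔG°/(nF) = −(-2530×10³)/((6)(96485)) = +4.370 V.
Since Au³⁺/Au is the cathode and Ca²⁺/Ca the anode, E°cell = E°(Au³⁺/Au) − E°(Ca²⁺/Ca).
So E°(Au³⁺/Au) = E°cell + E°(Ca²⁺/Ca) = +4.370 + (-2.87) = +1.50 V.

+1.50 V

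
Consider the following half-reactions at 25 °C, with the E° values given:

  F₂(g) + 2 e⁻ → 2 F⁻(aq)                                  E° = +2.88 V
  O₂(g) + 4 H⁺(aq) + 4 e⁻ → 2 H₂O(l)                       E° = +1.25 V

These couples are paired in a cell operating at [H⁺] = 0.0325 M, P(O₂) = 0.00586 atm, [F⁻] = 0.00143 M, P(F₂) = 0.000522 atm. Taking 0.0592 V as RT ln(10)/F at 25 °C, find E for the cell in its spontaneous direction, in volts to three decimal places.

F₂/F⁻ is the cathode (higher E°), O₂/H₂O the anode: E°cell = +2.88 − (+1.25) = +1.63 V, n = 4.
Overall: 2 F₂(g) + 2 H₂O(l) → 4 F⁻(aq) + O₂(g) + 4 H⁺(aq)
Q = [F⁻]^4·P(O₂)·[H⁺]^4 / (P(F₂)^2); log Q = -12.999.
E = E° − (0.0592/n) log Q = +1.63 − (0.0592/4)(-12.999) = +1.822 V.

+1.822 V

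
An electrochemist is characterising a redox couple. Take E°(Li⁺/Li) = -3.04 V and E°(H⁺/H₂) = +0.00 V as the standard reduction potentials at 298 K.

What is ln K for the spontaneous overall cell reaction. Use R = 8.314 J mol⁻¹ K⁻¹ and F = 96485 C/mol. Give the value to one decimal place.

236.8

Cathode: H⁺/H₂; anode: Li⁺/Li. E°cell = (+0.00) − (-3.04) = +3.04 V, with n = 2.
ΔG° = −nFE° = −RT ln K, so ln K = nFE°/(RT) = (2)(96485)(+3.04) / ((8.314)(298)) = 236.776.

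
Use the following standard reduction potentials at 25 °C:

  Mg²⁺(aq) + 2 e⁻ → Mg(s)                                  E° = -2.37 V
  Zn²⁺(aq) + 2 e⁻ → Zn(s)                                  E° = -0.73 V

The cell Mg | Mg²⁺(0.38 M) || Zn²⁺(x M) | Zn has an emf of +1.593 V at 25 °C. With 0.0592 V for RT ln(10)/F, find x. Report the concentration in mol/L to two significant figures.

0.0098 M

Zn²⁺/Zn is the cathode, Mg²⁺/Mg the anode: E°cell = +1.64 V, n = 2.
Overall reaction: Zn²⁺(aq) + Mg(s) → Zn(s) + Mg²⁺(aq); Q = [Mg²⁺]^1/[Zn²⁺]^1.
From E = E° − (0.0592/n) log Q: log Q = (E° − E)·n/0.0592 = (+1.64 − (+1.593))·2/0.0592 = 1.5878.
So 1·log[Zn²⁺] = 1·log(0.38) − log Q = -0.4202 − (1.5878) = -2.0080; [Zn²⁺] = 10^(-2.0080) ≈ 0.0098 M.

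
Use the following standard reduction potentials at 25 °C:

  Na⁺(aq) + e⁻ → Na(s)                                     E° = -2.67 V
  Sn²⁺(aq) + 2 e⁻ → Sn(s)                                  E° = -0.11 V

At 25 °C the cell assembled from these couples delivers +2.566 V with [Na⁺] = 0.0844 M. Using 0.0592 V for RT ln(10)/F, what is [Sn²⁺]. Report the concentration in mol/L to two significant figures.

Sn²⁺/Sn is the cathode, Na⁺/Na the anode: E°cell = +2.56 V, n = 2.
Overall reaction: Sn²⁺(aq) + 2 Na(s) → Sn(s) + 2 Na⁺(aq); Q = [Na⁺]^2/[Sn²⁺]^1.
From E = E° − (0.0592/n) log Q: log Q = (E° − E)·n/0.0592 = (+2.56 − (+2.566))·2/0.0592 = -0.2027.
So 1·log[Sn²⁺] = 2·log(0.0844) − log Q = -2.1473 − (-0.2027) = -1.9446; [Sn²⁺] = 10^(-1.9446) ≈ 0.011 M.

0.011 M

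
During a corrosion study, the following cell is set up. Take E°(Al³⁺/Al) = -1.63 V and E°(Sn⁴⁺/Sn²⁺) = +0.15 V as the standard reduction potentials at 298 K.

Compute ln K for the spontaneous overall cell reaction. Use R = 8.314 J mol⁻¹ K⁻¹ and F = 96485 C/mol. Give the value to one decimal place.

415.9

Cathode: Sn⁴⁺/Sn²⁺; anode: Al³⁺/Al. E°cell = (+0.15) − (-1.63) = +1.78 V, with n = 6.
ΔG° = −nFE° = −RT ln K, so ln K = nFE°/(RT) = (6)(96485)(+1.78) / ((8.314)(298)) = 415.915.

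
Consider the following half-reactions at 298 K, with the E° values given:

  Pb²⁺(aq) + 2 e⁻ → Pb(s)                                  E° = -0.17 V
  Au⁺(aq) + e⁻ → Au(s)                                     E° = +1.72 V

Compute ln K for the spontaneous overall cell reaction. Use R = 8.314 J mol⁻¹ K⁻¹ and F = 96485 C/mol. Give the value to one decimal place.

Cathode: Au⁺/Au; anode: Pb²⁺/Pb. E°cell = (+1.72) − (-0.17) = +1.89 V, with n = 2.
ΔG° = −nFE° = −RT ln K, so ln K = nFE°/(RT) = (2)(96485)(+1.89) / ((8.314)(298)) = 147.206.

147.2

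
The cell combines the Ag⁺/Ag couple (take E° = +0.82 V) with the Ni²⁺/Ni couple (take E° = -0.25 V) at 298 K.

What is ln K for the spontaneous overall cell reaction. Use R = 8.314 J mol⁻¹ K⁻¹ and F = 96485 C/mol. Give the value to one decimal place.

Cathode: Ag⁺/Ag; anode: Ni²⁺/Ni. E°cell = (+0.82) − (-0.25) = +1.07 V, with n = 2.
ΔG° = −nFE° = −RT ln K, so ln K = nFE°/(RT) = (2)(96485)(+1.07) / ((8.314)(298)) = 83.339.

83.3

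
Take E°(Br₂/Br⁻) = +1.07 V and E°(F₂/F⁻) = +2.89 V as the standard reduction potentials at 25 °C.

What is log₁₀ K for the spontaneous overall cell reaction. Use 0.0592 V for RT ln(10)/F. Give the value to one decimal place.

Cathode: F₂/F⁻; anode: Br₂/Br⁻. E°cell = +1.82 V, n = 2.
log K = nE°cell / 0.0592 = (2)(+1.82) / 0.0592 = 61.5.

61.5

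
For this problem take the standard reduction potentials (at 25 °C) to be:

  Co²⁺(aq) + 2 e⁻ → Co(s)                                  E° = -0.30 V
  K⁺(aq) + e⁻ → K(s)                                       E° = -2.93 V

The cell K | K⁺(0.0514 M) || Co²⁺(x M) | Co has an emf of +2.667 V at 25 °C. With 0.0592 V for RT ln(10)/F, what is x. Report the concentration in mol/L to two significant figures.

Co²⁺/Co is the cathode, K⁺/K the anode: E°cell = +2.63 V, n = 2.
Overall reaction: Co²⁺(aq) + 2 K(s) → Co(s) + 2 K⁺(aq); Q = [K⁺]^2/[Co²⁺]^1.
From E = E° − (0.0592/n) log Q: log Q = (E° − E)·n/0.0592 = (+2.63 − (+2.667))·2/0.0592 = -1.2500.
So 1·log[Co²⁺] = 2·log(0.0514) − log Q = -2.5781 − (-1.2500) = -1.3281; [Co²⁺] = 10^(-1.3281) ≈ 0.047 M.

0.047 M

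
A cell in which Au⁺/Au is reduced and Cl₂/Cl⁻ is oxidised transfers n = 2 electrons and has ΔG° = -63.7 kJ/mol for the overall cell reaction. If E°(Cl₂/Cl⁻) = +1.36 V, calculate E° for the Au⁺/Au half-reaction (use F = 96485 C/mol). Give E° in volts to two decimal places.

+1.69 V

E°cell = −ΔG°/(nF) = −(-63.7×10³)/((2)(96485)) = +0.330 V.
Since Au⁺/Au is the cathode and Cl₂/Cl⁻ the anode, E°cell = E°(Au⁺/Au) − E°(Cl₂/Cl⁻).
So E°(Au⁺/Au) = E°cell + E°(Cl₂/Cl⁻) = +0.330 + (+1.36) = +1.69 V.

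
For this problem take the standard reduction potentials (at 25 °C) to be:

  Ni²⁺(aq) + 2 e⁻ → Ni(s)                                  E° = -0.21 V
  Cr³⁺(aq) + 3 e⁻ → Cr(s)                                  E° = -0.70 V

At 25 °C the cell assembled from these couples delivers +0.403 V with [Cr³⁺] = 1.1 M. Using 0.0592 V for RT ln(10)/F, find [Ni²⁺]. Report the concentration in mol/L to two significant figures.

0.0012 M

Ni²⁺/Ni is the cathode, Cr³⁺/Cr the anode: E°cell = +0.49 V, n = 6.
Overall reaction: 3 Ni²⁺(aq) + 2 Cr(s) → 3 Ni(s) + 2 Cr³⁺(aq); Q = [Cr³⁺]^2/[Ni²⁺]^3.
From E = E° − (0.0592/n) log Q: log Q = (E° − E)·n/0.0592 = (+0.49 − (+0.403))·6/0.0592 = 8.8176.
So 3·log[Ni²⁺] = 2·log(1.1) − log Q = 0.0828 − (8.8176) = -8.7348; log[Ni²⁺] = -8.7348 / 3 = -2.9116; [Ni²⁺] = 10^(-2.9116) ≈ 0.0012 M.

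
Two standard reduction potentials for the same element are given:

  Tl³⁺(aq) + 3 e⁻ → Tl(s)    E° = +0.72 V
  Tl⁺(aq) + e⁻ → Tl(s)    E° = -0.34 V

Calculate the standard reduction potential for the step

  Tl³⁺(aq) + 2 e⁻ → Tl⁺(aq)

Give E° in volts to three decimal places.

Sequential free energies add, so n₃E°₃ = n₁E°₁ + n₂E°₂.
With n₃ = 3, and the known step contributing 1×(-0.34) V, the unknown satisfies 2·E° = 3×(+0.72) − 1×(-0.34) = +2.500.
E° = +2.500 / 2 = +1.250 V.

+1.250 V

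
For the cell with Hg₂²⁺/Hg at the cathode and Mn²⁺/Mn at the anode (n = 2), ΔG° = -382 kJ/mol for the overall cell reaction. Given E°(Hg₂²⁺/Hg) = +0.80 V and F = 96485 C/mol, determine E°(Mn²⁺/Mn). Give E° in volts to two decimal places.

E°cell = −ΔG°/(nF) = −(-382×10³)/((2)(96485)) = +1.980 V.
Since Hg₂²⁺/Hg is the cathode and Mn²⁺/Mn the anode, E°cell = E°(Hg₂²⁺/Hg) − E°(Mn²⁺/Mn).
So E°(Mn²⁺/Mn) = E°(Hg₂²⁺/Hg) − E°cell = (+0.80) − (+1.980) = -1.18 V.

-1.18 V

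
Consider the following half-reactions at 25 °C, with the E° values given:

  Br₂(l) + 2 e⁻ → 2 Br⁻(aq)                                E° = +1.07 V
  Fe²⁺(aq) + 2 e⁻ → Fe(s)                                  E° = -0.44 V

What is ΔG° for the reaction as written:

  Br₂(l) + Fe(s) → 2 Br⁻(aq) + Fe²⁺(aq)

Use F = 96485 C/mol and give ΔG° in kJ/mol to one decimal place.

-291.4 kJ/mol

As written, Br₂/Br⁻ is reduced (cathode) and Fe²⁺/Fe is oxidised (anode), so E°cell = (+1.07) − (-0.44) = +1.51 V.
Balancing electrons gives n = 2.
ΔG° = −nFE° = −(2)(96485)(+1.51) = -291,385 J = -291.4 kJ/mol.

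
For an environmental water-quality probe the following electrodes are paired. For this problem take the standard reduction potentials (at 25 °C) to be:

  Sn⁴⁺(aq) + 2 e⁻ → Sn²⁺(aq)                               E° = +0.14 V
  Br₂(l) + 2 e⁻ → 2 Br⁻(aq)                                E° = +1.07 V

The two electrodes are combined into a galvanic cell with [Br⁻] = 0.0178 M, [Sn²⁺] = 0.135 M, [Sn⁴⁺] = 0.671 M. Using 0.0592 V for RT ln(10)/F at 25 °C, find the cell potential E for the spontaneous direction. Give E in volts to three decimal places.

+1.013 V

Br₂/Br⁻ is the cathode (higher E°), Sn⁴⁺/Sn²⁺ the anode: E°cell = +1.07 − (+0.14) = +0.93 V, n = 2.
Overall: Br₂(l) + Sn²⁺(aq) → 2 Br⁻(aq) + Sn⁴⁺(aq)
Q = [Br⁻]^2·[Sn⁴⁺] / ([Sn²⁺]); log Q = -2.803.
E = E° − (0.0592/n) log Q = +0.93 − (0.0592/2)(-2.803) = +1.013 V.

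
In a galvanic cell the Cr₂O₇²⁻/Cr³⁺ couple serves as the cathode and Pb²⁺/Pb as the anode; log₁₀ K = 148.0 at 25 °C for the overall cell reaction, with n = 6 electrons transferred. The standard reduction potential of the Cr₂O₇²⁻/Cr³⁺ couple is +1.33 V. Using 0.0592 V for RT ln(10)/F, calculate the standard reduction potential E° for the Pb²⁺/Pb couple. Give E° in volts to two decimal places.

E°cell = (0.0592/n)·log K = (0.0592/6)(148.0) = +1.460 V.
Since Cr₂O₇²⁻/Cr³⁺ is the cathode and Pb²⁺/Pb the anode, E°cell = E°(Cr₂O₇²⁻/Cr³⁺) − E°(Pb²⁺/Pb).
So E°(Pb²⁺/Pb) = E°(Cr₂O₇²⁻/Cr³⁺) − E°cell = (+1.33) − (+1.460) = -0.13 V.

-0.13 V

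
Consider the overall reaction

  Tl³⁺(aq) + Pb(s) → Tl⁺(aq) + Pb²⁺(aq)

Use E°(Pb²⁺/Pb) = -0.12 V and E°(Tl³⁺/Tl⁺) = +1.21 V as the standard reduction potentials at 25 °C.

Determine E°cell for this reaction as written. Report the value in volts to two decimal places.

+1.33 V

The Tl³⁺/Tl⁺ couple has the higher reduction potential, so it is the cathode; Pb²⁺/Pb is oxidised at the anode.
E°cell = E°(cathode) − E°(anode) = (+1.21) − (-0.12) = +1.33 V.
Since E°cell > 0, the reaction is spontaneous under standard conditions.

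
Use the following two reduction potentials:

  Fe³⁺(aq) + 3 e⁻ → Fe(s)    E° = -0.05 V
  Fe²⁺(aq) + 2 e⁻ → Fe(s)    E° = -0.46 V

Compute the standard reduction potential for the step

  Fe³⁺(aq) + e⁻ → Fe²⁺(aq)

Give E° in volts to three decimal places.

+0.770 V

Sequential free energies add, so n₃E°₃ = n₁E°₁ + n₂E°₂.
With n₃ = 3, and the known step contributing 2×(-0.46) V, the unknown satisfies 1·E° = 3×(-0.05) − 2×(-0.46) = +0.770.
E° = +0.770 / 1 = +0.770 V.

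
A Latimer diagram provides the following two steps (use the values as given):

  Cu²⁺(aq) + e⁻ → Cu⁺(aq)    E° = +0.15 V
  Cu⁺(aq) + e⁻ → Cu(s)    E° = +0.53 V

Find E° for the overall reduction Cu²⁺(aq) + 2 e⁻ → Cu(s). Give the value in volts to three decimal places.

+0.340 V

Since ΔG° = −nFE° is additive over sequential reductions, n₃E°₃ = n₁E°₁ + n₂E°₂.
E°₃ = (1×+0.15 + 1×+0.53) / 2 = (+0.680) / 2 = +0.340 V.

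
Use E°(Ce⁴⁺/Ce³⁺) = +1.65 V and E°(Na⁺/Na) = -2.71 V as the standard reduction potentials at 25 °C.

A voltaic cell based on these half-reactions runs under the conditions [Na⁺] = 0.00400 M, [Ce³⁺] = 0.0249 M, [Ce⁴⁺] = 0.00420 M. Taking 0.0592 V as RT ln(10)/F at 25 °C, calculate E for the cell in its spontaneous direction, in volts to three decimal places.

+4.456 V

Ce⁴⁺/Ce³⁺ is the cathode (higher E°), Na⁺/Na the anode: E°cell = +1.65 − (-2.71) = +4.36 V, n = 1.
Overall: Ce⁴⁺(aq) + Na(s) → Ce³⁺(aq) + Na⁺(aq)
Q = [Ce³⁺]·[Na⁺] / ([Ce⁴⁺]); log Q = -1.625.
E = E° − (0.0592/n) log Q = +4.36 − (0.0592/1)(-1.625) = +4.456 V.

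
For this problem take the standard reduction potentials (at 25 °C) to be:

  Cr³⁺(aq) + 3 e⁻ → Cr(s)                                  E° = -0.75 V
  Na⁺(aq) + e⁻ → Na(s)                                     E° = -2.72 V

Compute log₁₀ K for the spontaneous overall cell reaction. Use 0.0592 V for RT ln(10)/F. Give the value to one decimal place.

99.8

Cathode: Cr³⁺/Cr; anode: Na⁺/Na. E°cell = +1.97 V, n = 3.
log K = nE°cell / 0.0592 = (3)(+1.97) / 0.0592 = 99.8.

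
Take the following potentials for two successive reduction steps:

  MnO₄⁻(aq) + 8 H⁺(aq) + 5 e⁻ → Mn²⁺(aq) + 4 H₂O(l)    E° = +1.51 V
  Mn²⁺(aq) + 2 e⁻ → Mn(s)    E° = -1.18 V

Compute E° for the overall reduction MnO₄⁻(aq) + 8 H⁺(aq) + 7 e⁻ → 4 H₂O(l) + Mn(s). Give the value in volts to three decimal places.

Standard free energies of sequential steps add: ΔG°₃ = ΔG°₁ + ΔG°₂, so n₃E°₃ = n₁E°₁ + n₂E°₂.
E°₃ = (5×+1.51 + 2×-1.18) / 7 = (+5.190) / 7 = +0.741 V.

+0.741 V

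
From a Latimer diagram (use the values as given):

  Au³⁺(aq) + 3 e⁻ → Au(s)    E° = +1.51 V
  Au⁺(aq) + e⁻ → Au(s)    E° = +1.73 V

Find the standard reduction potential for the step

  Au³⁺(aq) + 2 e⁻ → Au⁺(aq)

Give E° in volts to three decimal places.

+1.400 V

Sequential free energies add, so n₃E°₃ = n₁E°₁ + n₂E°₂.
With n₃ = 3, and the known step contributing 1×(+1.73) V, the unknown satisfies 2·E° = 3×(+1.51) − 1×(+1.73) = +2.800.
E° = +2.800 / 2 = +1.400 V.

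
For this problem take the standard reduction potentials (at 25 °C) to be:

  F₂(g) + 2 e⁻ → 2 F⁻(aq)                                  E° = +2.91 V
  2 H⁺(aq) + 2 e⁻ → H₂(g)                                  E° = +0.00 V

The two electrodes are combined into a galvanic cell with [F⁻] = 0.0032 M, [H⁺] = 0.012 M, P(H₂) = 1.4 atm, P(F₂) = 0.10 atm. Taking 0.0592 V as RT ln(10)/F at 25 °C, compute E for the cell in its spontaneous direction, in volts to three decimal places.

F₂/F⁻ is the cathode (higher E°), H⁺/H₂ the anode: E°cell = +2.91 − (+0.00) = +2.91 V, n = 2.
Overall: F₂(g) + H₂(g) → 2 F⁻(aq) + 2 H⁺(aq)
Q = [F⁻]^2·[H⁺]^2 / (P(F₂)·P(H₂)); log Q = -7.977.
E = E° − (0.0592/n) log Q = +2.91 − (0.0592/2)(-7.977) = +3.146 V.

+3.146 V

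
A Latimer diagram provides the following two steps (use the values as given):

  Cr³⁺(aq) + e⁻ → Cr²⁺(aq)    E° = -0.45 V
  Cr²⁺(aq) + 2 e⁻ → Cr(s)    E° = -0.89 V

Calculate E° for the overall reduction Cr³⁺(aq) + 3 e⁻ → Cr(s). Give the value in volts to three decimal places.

Standard free energies of sequential steps add: ΔG°₃ = ΔG°₁ + ΔG°₂, so n₃E°₃ = n₁E°₁ + n₂E°₂.
E°₃ = (1×-0.45 + 2×-0.89) / 3 = (-2.230) / 3 = -0.743 V.

-0.743 V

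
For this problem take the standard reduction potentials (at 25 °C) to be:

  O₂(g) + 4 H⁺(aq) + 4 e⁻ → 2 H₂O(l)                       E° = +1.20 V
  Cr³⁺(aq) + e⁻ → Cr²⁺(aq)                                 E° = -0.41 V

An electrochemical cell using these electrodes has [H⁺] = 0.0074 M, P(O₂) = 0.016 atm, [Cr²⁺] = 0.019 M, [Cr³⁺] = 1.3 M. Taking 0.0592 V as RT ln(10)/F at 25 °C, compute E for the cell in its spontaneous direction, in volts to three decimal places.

+1.349 V

O₂/H₂O is the cathode (higher E°), Cr³⁺/Cr²⁺ the anode: E°cell = +1.20 − (-0.41) = +1.61 V, n = 4.
Overall: O₂(g) + 4 H⁺(aq) + 4 Cr²⁺(aq) → 2 H₂O(l) + 4 Cr³⁺(aq)
Q = [Cr³⁺]^4 / (P(O₂)·[H⁺]^4·[Cr²⁺]^4); log Q = 17.660.
E = E° − (0.0592/n) log Q = +1.61 − (0.0592/4)(17.660) = +1.349 V.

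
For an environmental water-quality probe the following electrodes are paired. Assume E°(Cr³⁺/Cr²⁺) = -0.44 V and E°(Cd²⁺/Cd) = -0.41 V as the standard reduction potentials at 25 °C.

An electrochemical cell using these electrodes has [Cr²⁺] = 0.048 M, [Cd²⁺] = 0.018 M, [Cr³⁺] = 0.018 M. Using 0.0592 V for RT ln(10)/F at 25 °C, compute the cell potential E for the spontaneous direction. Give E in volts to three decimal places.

Cd²⁺/Cd is the cathode (higher E°), Cr³⁺/Cr²⁺ the anode: E°cell = -0.41 − (-0.44) = +0.03 V, n = 2.
Overall: Cd²⁺(aq) + 2 Cr²⁺(aq) → Cd(s) + 2 Cr³⁺(aq)
Q = [Cr³⁺]^2 / ([Cd²⁺]·[Cr²⁺]^2); log Q = 0.893.
E = E° − (0.0592/n) log Q = +0.03 − (0.0592/2)(0.893) = +0.004 V.

+0.004 V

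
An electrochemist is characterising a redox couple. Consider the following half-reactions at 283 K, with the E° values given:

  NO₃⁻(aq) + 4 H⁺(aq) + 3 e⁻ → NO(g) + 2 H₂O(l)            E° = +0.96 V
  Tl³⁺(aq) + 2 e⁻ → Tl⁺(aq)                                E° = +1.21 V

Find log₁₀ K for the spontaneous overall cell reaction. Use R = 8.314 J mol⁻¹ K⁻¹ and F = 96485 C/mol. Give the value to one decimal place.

26.7

Cathode: Tl³⁺/Tl⁺; anode: NO₃⁻/NO. E°cell = (+1.21) − (+0.96) = +0.25 V, with n = 6.
ΔG° = −nFE° = −RT ln K, so ln K = nFE°/(RT) = (6)(96485)(+0.25) / ((8.314)(283)) = 61.511.
log₁₀ K = 61.511 / ln 10 = 26.7.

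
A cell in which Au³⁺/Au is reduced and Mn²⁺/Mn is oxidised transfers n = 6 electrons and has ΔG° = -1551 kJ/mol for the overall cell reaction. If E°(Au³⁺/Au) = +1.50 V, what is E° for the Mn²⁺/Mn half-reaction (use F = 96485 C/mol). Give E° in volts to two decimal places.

-1.18 V

E°cell = −ΔG°/(nF) = −(-1551×10³)/((6)(96485)) = +2.679 V.
Since Au³⁺/Au is the cathode and Mn²⁺/Mn the anode, E°cell = E°(Au³⁺/Au) − E°(Mn²⁺/Mn).
So E°(Mn²⁺/Mn) = E°(Au³⁺/Au) − E°cell = (+1.50) − (+2.679) = -1.18 V.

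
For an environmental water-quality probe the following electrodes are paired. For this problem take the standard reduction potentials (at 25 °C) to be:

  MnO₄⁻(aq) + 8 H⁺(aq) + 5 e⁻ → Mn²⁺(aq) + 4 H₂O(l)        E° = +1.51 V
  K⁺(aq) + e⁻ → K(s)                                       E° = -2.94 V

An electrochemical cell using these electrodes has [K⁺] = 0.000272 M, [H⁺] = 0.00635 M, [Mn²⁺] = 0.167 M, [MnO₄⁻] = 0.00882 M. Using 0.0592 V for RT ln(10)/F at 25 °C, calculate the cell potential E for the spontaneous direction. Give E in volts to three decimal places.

MnO₄⁻/Mn²⁺ is the cathode (higher E°), K⁺/K the anode: E°cell = +1.51 − (-2.94) = +4.45 V, n = 5.
Overall: MnO₄⁻(aq) + 8 H⁺(aq) + 5 K(s) → Mn²⁺(aq) + 4 H₂O(l) + 5 K⁺(aq)
Q = [Mn²⁺]·[K⁺]^5 / ([MnO₄⁻]·[H⁺]^8); log Q = 1.028.
E = E° − (0.0592/n) log Q = +4.45 − (0.0592/5)(1.028) = +4.438 V.

+4.438 V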